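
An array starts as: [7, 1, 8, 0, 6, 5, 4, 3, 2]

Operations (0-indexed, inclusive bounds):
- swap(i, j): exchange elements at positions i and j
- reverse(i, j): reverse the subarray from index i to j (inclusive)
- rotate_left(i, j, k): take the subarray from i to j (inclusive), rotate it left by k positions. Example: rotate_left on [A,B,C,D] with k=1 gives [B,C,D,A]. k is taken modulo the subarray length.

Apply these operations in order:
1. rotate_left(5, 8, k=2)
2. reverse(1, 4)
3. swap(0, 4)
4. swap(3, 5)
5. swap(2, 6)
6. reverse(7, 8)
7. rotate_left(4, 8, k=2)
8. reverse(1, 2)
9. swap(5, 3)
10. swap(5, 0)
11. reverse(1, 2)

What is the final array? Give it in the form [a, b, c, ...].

Answer: [3, 6, 2, 4, 0, 1, 5, 7, 8]

Derivation:
After 1 (rotate_left(5, 8, k=2)): [7, 1, 8, 0, 6, 3, 2, 5, 4]
After 2 (reverse(1, 4)): [7, 6, 0, 8, 1, 3, 2, 5, 4]
After 3 (swap(0, 4)): [1, 6, 0, 8, 7, 3, 2, 5, 4]
After 4 (swap(3, 5)): [1, 6, 0, 3, 7, 8, 2, 5, 4]
After 5 (swap(2, 6)): [1, 6, 2, 3, 7, 8, 0, 5, 4]
After 6 (reverse(7, 8)): [1, 6, 2, 3, 7, 8, 0, 4, 5]
After 7 (rotate_left(4, 8, k=2)): [1, 6, 2, 3, 0, 4, 5, 7, 8]
After 8 (reverse(1, 2)): [1, 2, 6, 3, 0, 4, 5, 7, 8]
After 9 (swap(5, 3)): [1, 2, 6, 4, 0, 3, 5, 7, 8]
After 10 (swap(5, 0)): [3, 2, 6, 4, 0, 1, 5, 7, 8]
After 11 (reverse(1, 2)): [3, 6, 2, 4, 0, 1, 5, 7, 8]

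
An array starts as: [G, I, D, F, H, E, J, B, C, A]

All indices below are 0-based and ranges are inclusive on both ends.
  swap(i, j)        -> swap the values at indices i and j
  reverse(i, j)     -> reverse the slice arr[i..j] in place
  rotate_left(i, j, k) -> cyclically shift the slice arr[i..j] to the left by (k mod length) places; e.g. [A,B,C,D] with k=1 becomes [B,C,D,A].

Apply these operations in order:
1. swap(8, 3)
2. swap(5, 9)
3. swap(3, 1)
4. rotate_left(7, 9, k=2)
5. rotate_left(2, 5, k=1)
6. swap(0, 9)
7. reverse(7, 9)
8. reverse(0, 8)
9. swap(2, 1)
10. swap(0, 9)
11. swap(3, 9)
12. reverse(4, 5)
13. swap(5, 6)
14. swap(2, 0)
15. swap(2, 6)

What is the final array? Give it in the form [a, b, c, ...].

After 1 (swap(8, 3)): [G, I, D, C, H, E, J, B, F, A]
After 2 (swap(5, 9)): [G, I, D, C, H, A, J, B, F, E]
After 3 (swap(3, 1)): [G, C, D, I, H, A, J, B, F, E]
After 4 (rotate_left(7, 9, k=2)): [G, C, D, I, H, A, J, E, B, F]
After 5 (rotate_left(2, 5, k=1)): [G, C, I, H, A, D, J, E, B, F]
After 6 (swap(0, 9)): [F, C, I, H, A, D, J, E, B, G]
After 7 (reverse(7, 9)): [F, C, I, H, A, D, J, G, B, E]
After 8 (reverse(0, 8)): [B, G, J, D, A, H, I, C, F, E]
After 9 (swap(2, 1)): [B, J, G, D, A, H, I, C, F, E]
After 10 (swap(0, 9)): [E, J, G, D, A, H, I, C, F, B]
After 11 (swap(3, 9)): [E, J, G, B, A, H, I, C, F, D]
After 12 (reverse(4, 5)): [E, J, G, B, H, A, I, C, F, D]
After 13 (swap(5, 6)): [E, J, G, B, H, I, A, C, F, D]
After 14 (swap(2, 0)): [G, J, E, B, H, I, A, C, F, D]
After 15 (swap(2, 6)): [G, J, A, B, H, I, E, C, F, D]

Answer: [G, J, A, B, H, I, E, C, F, D]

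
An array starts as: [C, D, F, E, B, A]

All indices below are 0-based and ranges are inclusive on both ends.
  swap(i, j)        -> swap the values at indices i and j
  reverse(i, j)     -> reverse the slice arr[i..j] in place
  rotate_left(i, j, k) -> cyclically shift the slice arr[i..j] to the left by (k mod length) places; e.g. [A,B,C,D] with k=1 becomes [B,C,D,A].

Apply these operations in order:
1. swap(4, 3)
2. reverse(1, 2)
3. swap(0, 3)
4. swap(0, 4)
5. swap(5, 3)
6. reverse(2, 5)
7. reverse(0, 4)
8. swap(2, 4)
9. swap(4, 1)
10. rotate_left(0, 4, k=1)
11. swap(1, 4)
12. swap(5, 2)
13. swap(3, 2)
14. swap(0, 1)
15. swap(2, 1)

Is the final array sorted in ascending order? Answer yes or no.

Answer: yes

Derivation:
After 1 (swap(4, 3)): [C, D, F, B, E, A]
After 2 (reverse(1, 2)): [C, F, D, B, E, A]
After 3 (swap(0, 3)): [B, F, D, C, E, A]
After 4 (swap(0, 4)): [E, F, D, C, B, A]
After 5 (swap(5, 3)): [E, F, D, A, B, C]
After 6 (reverse(2, 5)): [E, F, C, B, A, D]
After 7 (reverse(0, 4)): [A, B, C, F, E, D]
After 8 (swap(2, 4)): [A, B, E, F, C, D]
After 9 (swap(4, 1)): [A, C, E, F, B, D]
After 10 (rotate_left(0, 4, k=1)): [C, E, F, B, A, D]
After 11 (swap(1, 4)): [C, A, F, B, E, D]
After 12 (swap(5, 2)): [C, A, D, B, E, F]
After 13 (swap(3, 2)): [C, A, B, D, E, F]
After 14 (swap(0, 1)): [A, C, B, D, E, F]
After 15 (swap(2, 1)): [A, B, C, D, E, F]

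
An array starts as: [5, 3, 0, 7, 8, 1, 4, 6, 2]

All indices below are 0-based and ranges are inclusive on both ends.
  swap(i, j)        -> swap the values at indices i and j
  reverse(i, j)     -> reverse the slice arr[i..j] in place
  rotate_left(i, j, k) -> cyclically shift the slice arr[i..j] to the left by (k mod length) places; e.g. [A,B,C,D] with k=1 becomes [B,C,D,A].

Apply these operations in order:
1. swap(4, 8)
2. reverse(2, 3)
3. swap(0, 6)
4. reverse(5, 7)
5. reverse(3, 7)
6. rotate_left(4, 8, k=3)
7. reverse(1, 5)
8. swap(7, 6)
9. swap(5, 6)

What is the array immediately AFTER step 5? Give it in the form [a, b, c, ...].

After 1 (swap(4, 8)): [5, 3, 0, 7, 2, 1, 4, 6, 8]
After 2 (reverse(2, 3)): [5, 3, 7, 0, 2, 1, 4, 6, 8]
After 3 (swap(0, 6)): [4, 3, 7, 0, 2, 1, 5, 6, 8]
After 4 (reverse(5, 7)): [4, 3, 7, 0, 2, 6, 5, 1, 8]
After 5 (reverse(3, 7)): [4, 3, 7, 1, 5, 6, 2, 0, 8]

Answer: [4, 3, 7, 1, 5, 6, 2, 0, 8]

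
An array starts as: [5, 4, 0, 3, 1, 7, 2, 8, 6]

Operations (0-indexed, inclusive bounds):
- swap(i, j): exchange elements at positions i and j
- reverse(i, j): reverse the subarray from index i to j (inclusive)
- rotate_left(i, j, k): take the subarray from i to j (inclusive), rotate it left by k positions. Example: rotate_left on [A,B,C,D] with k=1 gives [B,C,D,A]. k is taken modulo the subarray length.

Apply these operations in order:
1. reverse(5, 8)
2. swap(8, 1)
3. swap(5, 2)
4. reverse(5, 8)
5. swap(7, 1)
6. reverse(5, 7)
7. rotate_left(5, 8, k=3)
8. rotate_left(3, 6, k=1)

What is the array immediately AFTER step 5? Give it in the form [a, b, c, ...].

Answer: [5, 8, 6, 3, 1, 4, 2, 7, 0]

Derivation:
After 1 (reverse(5, 8)): [5, 4, 0, 3, 1, 6, 8, 2, 7]
After 2 (swap(8, 1)): [5, 7, 0, 3, 1, 6, 8, 2, 4]
After 3 (swap(5, 2)): [5, 7, 6, 3, 1, 0, 8, 2, 4]
After 4 (reverse(5, 8)): [5, 7, 6, 3, 1, 4, 2, 8, 0]
After 5 (swap(7, 1)): [5, 8, 6, 3, 1, 4, 2, 7, 0]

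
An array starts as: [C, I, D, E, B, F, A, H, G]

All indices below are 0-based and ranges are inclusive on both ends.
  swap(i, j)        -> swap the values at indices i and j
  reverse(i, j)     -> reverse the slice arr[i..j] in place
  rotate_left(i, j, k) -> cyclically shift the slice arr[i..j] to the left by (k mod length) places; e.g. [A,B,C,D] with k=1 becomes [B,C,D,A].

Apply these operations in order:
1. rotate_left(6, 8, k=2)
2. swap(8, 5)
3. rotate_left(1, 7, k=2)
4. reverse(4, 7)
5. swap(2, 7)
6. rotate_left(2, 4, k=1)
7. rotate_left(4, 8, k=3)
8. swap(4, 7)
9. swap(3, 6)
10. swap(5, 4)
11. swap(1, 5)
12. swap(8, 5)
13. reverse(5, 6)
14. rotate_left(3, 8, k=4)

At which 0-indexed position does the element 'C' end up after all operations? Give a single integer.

After 1 (rotate_left(6, 8, k=2)): [C, I, D, E, B, F, G, A, H]
After 2 (swap(8, 5)): [C, I, D, E, B, H, G, A, F]
After 3 (rotate_left(1, 7, k=2)): [C, E, B, H, G, A, I, D, F]
After 4 (reverse(4, 7)): [C, E, B, H, D, I, A, G, F]
After 5 (swap(2, 7)): [C, E, G, H, D, I, A, B, F]
After 6 (rotate_left(2, 4, k=1)): [C, E, H, D, G, I, A, B, F]
After 7 (rotate_left(4, 8, k=3)): [C, E, H, D, B, F, G, I, A]
After 8 (swap(4, 7)): [C, E, H, D, I, F, G, B, A]
After 9 (swap(3, 6)): [C, E, H, G, I, F, D, B, A]
After 10 (swap(5, 4)): [C, E, H, G, F, I, D, B, A]
After 11 (swap(1, 5)): [C, I, H, G, F, E, D, B, A]
After 12 (swap(8, 5)): [C, I, H, G, F, A, D, B, E]
After 13 (reverse(5, 6)): [C, I, H, G, F, D, A, B, E]
After 14 (rotate_left(3, 8, k=4)): [C, I, H, B, E, G, F, D, A]

Answer: 0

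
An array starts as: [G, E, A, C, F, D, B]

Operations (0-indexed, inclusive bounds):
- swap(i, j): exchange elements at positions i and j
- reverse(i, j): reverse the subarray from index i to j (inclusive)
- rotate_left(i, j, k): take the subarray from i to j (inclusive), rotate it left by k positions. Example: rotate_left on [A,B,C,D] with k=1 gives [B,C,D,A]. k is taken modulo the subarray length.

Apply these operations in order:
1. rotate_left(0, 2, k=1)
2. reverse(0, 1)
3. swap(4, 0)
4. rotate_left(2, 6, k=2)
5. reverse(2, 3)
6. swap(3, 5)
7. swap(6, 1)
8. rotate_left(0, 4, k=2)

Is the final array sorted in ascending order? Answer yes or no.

Answer: no

Derivation:
After 1 (rotate_left(0, 2, k=1)): [E, A, G, C, F, D, B]
After 2 (reverse(0, 1)): [A, E, G, C, F, D, B]
After 3 (swap(4, 0)): [F, E, G, C, A, D, B]
After 4 (rotate_left(2, 6, k=2)): [F, E, A, D, B, G, C]
After 5 (reverse(2, 3)): [F, E, D, A, B, G, C]
After 6 (swap(3, 5)): [F, E, D, G, B, A, C]
After 7 (swap(6, 1)): [F, C, D, G, B, A, E]
After 8 (rotate_left(0, 4, k=2)): [D, G, B, F, C, A, E]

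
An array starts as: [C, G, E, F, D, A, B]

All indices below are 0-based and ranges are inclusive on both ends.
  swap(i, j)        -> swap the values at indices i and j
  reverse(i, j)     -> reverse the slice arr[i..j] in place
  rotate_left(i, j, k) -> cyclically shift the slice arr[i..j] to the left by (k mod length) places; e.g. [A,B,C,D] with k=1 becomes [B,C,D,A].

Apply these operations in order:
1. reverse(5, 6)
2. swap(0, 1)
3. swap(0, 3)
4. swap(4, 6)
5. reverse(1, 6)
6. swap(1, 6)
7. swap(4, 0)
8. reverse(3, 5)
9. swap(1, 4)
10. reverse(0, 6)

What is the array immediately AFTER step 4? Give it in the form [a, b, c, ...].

After 1 (reverse(5, 6)): [C, G, E, F, D, B, A]
After 2 (swap(0, 1)): [G, C, E, F, D, B, A]
After 3 (swap(0, 3)): [F, C, E, G, D, B, A]
After 4 (swap(4, 6)): [F, C, E, G, A, B, D]

Answer: [F, C, E, G, A, B, D]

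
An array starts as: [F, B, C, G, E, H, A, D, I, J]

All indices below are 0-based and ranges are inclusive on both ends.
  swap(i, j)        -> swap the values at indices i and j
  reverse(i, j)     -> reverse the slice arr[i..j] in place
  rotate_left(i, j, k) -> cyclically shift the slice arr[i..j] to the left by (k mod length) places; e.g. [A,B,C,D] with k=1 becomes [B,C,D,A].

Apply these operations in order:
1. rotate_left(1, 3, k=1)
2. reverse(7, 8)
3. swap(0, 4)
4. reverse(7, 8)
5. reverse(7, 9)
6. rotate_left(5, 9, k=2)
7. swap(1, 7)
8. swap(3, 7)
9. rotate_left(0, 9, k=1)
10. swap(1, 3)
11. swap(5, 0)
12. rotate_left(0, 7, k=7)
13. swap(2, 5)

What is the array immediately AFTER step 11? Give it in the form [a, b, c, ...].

Answer: [I, F, C, G, J, D, B, H, A, E]

Derivation:
After 1 (rotate_left(1, 3, k=1)): [F, C, G, B, E, H, A, D, I, J]
After 2 (reverse(7, 8)): [F, C, G, B, E, H, A, I, D, J]
After 3 (swap(0, 4)): [E, C, G, B, F, H, A, I, D, J]
After 4 (reverse(7, 8)): [E, C, G, B, F, H, A, D, I, J]
After 5 (reverse(7, 9)): [E, C, G, B, F, H, A, J, I, D]
After 6 (rotate_left(5, 9, k=2)): [E, C, G, B, F, J, I, D, H, A]
After 7 (swap(1, 7)): [E, D, G, B, F, J, I, C, H, A]
After 8 (swap(3, 7)): [E, D, G, C, F, J, I, B, H, A]
After 9 (rotate_left(0, 9, k=1)): [D, G, C, F, J, I, B, H, A, E]
After 10 (swap(1, 3)): [D, F, C, G, J, I, B, H, A, E]
After 11 (swap(5, 0)): [I, F, C, G, J, D, B, H, A, E]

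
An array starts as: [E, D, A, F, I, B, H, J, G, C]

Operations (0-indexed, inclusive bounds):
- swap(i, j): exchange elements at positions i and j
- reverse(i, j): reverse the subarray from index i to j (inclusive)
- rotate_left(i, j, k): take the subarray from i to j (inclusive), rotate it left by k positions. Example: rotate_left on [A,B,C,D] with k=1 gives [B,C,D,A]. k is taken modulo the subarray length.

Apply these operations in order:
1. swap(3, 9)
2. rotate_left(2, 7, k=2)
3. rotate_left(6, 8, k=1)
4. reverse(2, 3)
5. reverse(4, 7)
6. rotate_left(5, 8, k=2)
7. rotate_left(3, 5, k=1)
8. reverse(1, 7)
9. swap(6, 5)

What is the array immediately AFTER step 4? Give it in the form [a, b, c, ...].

Answer: [E, D, B, I, H, J, C, G, A, F]

Derivation:
After 1 (swap(3, 9)): [E, D, A, C, I, B, H, J, G, F]
After 2 (rotate_left(2, 7, k=2)): [E, D, I, B, H, J, A, C, G, F]
After 3 (rotate_left(6, 8, k=1)): [E, D, I, B, H, J, C, G, A, F]
After 4 (reverse(2, 3)): [E, D, B, I, H, J, C, G, A, F]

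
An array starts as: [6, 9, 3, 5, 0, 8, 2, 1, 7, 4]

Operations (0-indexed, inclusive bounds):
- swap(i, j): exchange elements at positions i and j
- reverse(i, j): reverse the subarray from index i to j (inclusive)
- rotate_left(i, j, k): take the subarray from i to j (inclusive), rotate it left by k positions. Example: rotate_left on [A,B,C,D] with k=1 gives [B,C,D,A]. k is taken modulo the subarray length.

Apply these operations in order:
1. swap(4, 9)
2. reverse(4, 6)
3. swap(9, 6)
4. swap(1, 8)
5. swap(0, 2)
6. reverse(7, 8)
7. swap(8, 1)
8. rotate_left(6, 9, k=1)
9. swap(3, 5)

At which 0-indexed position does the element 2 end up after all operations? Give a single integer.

After 1 (swap(4, 9)): [6, 9, 3, 5, 4, 8, 2, 1, 7, 0]
After 2 (reverse(4, 6)): [6, 9, 3, 5, 2, 8, 4, 1, 7, 0]
After 3 (swap(9, 6)): [6, 9, 3, 5, 2, 8, 0, 1, 7, 4]
After 4 (swap(1, 8)): [6, 7, 3, 5, 2, 8, 0, 1, 9, 4]
After 5 (swap(0, 2)): [3, 7, 6, 5, 2, 8, 0, 1, 9, 4]
After 6 (reverse(7, 8)): [3, 7, 6, 5, 2, 8, 0, 9, 1, 4]
After 7 (swap(8, 1)): [3, 1, 6, 5, 2, 8, 0, 9, 7, 4]
After 8 (rotate_left(6, 9, k=1)): [3, 1, 6, 5, 2, 8, 9, 7, 4, 0]
After 9 (swap(3, 5)): [3, 1, 6, 8, 2, 5, 9, 7, 4, 0]

Answer: 4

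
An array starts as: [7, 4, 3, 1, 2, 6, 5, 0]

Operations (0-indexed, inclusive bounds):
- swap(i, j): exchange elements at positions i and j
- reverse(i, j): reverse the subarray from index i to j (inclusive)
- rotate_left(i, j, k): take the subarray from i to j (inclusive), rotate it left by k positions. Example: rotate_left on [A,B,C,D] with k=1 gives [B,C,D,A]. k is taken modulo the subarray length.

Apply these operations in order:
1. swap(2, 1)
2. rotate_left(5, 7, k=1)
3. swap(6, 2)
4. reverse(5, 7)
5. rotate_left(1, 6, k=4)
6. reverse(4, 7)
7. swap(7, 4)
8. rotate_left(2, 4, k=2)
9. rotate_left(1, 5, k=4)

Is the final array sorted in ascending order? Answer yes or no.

Answer: no

Derivation:
After 1 (swap(2, 1)): [7, 3, 4, 1, 2, 6, 5, 0]
After 2 (rotate_left(5, 7, k=1)): [7, 3, 4, 1, 2, 5, 0, 6]
After 3 (swap(6, 2)): [7, 3, 0, 1, 2, 5, 4, 6]
After 4 (reverse(5, 7)): [7, 3, 0, 1, 2, 6, 4, 5]
After 5 (rotate_left(1, 6, k=4)): [7, 6, 4, 3, 0, 1, 2, 5]
After 6 (reverse(4, 7)): [7, 6, 4, 3, 5, 2, 1, 0]
After 7 (swap(7, 4)): [7, 6, 4, 3, 0, 2, 1, 5]
After 8 (rotate_left(2, 4, k=2)): [7, 6, 0, 4, 3, 2, 1, 5]
After 9 (rotate_left(1, 5, k=4)): [7, 2, 6, 0, 4, 3, 1, 5]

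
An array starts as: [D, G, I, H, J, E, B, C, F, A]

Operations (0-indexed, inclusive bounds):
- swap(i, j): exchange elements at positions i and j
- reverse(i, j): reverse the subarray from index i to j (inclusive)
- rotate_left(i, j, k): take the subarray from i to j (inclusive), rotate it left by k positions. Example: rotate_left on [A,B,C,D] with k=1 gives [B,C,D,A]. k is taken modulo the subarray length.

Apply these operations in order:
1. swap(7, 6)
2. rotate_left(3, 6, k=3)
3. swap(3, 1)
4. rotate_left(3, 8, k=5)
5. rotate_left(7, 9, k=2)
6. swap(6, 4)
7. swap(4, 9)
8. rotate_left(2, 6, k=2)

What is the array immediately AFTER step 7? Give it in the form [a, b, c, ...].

Answer: [D, C, I, F, B, H, G, A, E, J]

Derivation:
After 1 (swap(7, 6)): [D, G, I, H, J, E, C, B, F, A]
After 2 (rotate_left(3, 6, k=3)): [D, G, I, C, H, J, E, B, F, A]
After 3 (swap(3, 1)): [D, C, I, G, H, J, E, B, F, A]
After 4 (rotate_left(3, 8, k=5)): [D, C, I, F, G, H, J, E, B, A]
After 5 (rotate_left(7, 9, k=2)): [D, C, I, F, G, H, J, A, E, B]
After 6 (swap(6, 4)): [D, C, I, F, J, H, G, A, E, B]
After 7 (swap(4, 9)): [D, C, I, F, B, H, G, A, E, J]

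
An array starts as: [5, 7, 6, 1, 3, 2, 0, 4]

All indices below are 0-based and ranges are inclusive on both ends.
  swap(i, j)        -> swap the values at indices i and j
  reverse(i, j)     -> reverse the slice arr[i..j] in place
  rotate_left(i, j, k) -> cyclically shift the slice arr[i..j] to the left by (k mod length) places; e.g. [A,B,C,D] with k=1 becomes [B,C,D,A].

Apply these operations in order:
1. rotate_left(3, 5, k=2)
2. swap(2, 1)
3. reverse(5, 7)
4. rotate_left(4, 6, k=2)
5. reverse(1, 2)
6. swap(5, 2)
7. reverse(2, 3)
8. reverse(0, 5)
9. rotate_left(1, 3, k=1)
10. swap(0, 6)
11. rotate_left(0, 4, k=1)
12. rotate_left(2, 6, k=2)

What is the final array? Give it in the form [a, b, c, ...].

After 1 (rotate_left(3, 5, k=2)): [5, 7, 6, 2, 1, 3, 0, 4]
After 2 (swap(2, 1)): [5, 6, 7, 2, 1, 3, 0, 4]
After 3 (reverse(5, 7)): [5, 6, 7, 2, 1, 4, 0, 3]
After 4 (rotate_left(4, 6, k=2)): [5, 6, 7, 2, 0, 1, 4, 3]
After 5 (reverse(1, 2)): [5, 7, 6, 2, 0, 1, 4, 3]
After 6 (swap(5, 2)): [5, 7, 1, 2, 0, 6, 4, 3]
After 7 (reverse(2, 3)): [5, 7, 2, 1, 0, 6, 4, 3]
After 8 (reverse(0, 5)): [6, 0, 1, 2, 7, 5, 4, 3]
After 9 (rotate_left(1, 3, k=1)): [6, 1, 2, 0, 7, 5, 4, 3]
After 10 (swap(0, 6)): [4, 1, 2, 0, 7, 5, 6, 3]
After 11 (rotate_left(0, 4, k=1)): [1, 2, 0, 7, 4, 5, 6, 3]
After 12 (rotate_left(2, 6, k=2)): [1, 2, 4, 5, 6, 0, 7, 3]

Answer: [1, 2, 4, 5, 6, 0, 7, 3]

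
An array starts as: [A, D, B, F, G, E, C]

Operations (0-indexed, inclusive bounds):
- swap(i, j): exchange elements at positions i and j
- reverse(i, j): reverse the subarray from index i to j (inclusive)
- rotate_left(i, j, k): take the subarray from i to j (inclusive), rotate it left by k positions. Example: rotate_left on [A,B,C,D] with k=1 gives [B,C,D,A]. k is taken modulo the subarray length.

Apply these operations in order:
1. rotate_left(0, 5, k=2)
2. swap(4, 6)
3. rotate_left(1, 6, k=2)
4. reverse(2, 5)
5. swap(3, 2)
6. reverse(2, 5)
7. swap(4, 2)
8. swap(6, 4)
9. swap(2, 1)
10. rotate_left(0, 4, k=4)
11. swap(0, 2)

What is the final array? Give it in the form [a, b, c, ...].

After 1 (rotate_left(0, 5, k=2)): [B, F, G, E, A, D, C]
After 2 (swap(4, 6)): [B, F, G, E, C, D, A]
After 3 (rotate_left(1, 6, k=2)): [B, E, C, D, A, F, G]
After 4 (reverse(2, 5)): [B, E, F, A, D, C, G]
After 5 (swap(3, 2)): [B, E, A, F, D, C, G]
After 6 (reverse(2, 5)): [B, E, C, D, F, A, G]
After 7 (swap(4, 2)): [B, E, F, D, C, A, G]
After 8 (swap(6, 4)): [B, E, F, D, G, A, C]
After 9 (swap(2, 1)): [B, F, E, D, G, A, C]
After 10 (rotate_left(0, 4, k=4)): [G, B, F, E, D, A, C]
After 11 (swap(0, 2)): [F, B, G, E, D, A, C]

Answer: [F, B, G, E, D, A, C]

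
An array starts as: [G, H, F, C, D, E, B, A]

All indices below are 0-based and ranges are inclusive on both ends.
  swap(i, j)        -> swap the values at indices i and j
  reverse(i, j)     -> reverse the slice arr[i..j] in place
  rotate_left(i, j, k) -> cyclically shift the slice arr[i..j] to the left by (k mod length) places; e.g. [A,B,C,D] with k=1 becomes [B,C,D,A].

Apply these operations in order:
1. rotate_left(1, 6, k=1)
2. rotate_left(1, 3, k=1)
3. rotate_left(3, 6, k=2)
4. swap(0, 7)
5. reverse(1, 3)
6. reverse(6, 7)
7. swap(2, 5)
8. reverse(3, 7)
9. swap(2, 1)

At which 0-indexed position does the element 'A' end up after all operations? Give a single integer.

After 1 (rotate_left(1, 6, k=1)): [G, F, C, D, E, B, H, A]
After 2 (rotate_left(1, 3, k=1)): [G, C, D, F, E, B, H, A]
After 3 (rotate_left(3, 6, k=2)): [G, C, D, B, H, F, E, A]
After 4 (swap(0, 7)): [A, C, D, B, H, F, E, G]
After 5 (reverse(1, 3)): [A, B, D, C, H, F, E, G]
After 6 (reverse(6, 7)): [A, B, D, C, H, F, G, E]
After 7 (swap(2, 5)): [A, B, F, C, H, D, G, E]
After 8 (reverse(3, 7)): [A, B, F, E, G, D, H, C]
After 9 (swap(2, 1)): [A, F, B, E, G, D, H, C]

Answer: 0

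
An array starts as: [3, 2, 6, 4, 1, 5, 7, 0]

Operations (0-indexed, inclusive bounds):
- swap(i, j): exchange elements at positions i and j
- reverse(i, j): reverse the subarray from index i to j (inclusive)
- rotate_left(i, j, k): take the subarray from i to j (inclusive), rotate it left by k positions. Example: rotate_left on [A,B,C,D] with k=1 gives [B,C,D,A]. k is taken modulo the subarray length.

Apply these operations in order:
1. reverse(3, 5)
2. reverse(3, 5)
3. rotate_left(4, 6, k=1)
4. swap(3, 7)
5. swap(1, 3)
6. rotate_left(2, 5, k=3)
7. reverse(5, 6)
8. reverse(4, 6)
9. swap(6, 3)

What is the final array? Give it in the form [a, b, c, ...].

After 1 (reverse(3, 5)): [3, 2, 6, 5, 1, 4, 7, 0]
After 2 (reverse(3, 5)): [3, 2, 6, 4, 1, 5, 7, 0]
After 3 (rotate_left(4, 6, k=1)): [3, 2, 6, 4, 5, 7, 1, 0]
After 4 (swap(3, 7)): [3, 2, 6, 0, 5, 7, 1, 4]
After 5 (swap(1, 3)): [3, 0, 6, 2, 5, 7, 1, 4]
After 6 (rotate_left(2, 5, k=3)): [3, 0, 7, 6, 2, 5, 1, 4]
After 7 (reverse(5, 6)): [3, 0, 7, 6, 2, 1, 5, 4]
After 8 (reverse(4, 6)): [3, 0, 7, 6, 5, 1, 2, 4]
After 9 (swap(6, 3)): [3, 0, 7, 2, 5, 1, 6, 4]

Answer: [3, 0, 7, 2, 5, 1, 6, 4]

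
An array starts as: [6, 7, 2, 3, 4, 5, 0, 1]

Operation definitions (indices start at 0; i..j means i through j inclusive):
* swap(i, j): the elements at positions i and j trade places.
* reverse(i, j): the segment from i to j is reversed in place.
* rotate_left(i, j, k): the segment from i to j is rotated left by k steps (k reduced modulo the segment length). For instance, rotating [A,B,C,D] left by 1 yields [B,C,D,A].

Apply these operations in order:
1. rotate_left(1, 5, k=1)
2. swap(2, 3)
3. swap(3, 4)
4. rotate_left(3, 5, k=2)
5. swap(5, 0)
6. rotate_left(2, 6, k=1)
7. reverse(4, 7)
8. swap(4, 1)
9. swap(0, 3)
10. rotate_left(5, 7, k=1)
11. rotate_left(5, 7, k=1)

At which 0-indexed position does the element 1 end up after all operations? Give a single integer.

After 1 (rotate_left(1, 5, k=1)): [6, 2, 3, 4, 5, 7, 0, 1]
After 2 (swap(2, 3)): [6, 2, 4, 3, 5, 7, 0, 1]
After 3 (swap(3, 4)): [6, 2, 4, 5, 3, 7, 0, 1]
After 4 (rotate_left(3, 5, k=2)): [6, 2, 4, 7, 5, 3, 0, 1]
After 5 (swap(5, 0)): [3, 2, 4, 7, 5, 6, 0, 1]
After 6 (rotate_left(2, 6, k=1)): [3, 2, 7, 5, 6, 0, 4, 1]
After 7 (reverse(4, 7)): [3, 2, 7, 5, 1, 4, 0, 6]
After 8 (swap(4, 1)): [3, 1, 7, 5, 2, 4, 0, 6]
After 9 (swap(0, 3)): [5, 1, 7, 3, 2, 4, 0, 6]
After 10 (rotate_left(5, 7, k=1)): [5, 1, 7, 3, 2, 0, 6, 4]
After 11 (rotate_left(5, 7, k=1)): [5, 1, 7, 3, 2, 6, 4, 0]

Answer: 1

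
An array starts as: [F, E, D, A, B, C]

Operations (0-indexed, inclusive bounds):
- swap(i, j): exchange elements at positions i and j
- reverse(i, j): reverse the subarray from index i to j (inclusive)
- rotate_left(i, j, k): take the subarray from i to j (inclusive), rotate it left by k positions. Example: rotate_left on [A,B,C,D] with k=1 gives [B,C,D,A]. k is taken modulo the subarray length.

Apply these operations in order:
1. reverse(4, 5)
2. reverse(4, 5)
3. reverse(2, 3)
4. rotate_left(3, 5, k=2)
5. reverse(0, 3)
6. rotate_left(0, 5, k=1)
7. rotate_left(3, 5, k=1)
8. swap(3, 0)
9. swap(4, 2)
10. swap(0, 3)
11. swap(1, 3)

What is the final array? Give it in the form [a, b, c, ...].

After 1 (reverse(4, 5)): [F, E, D, A, C, B]
After 2 (reverse(4, 5)): [F, E, D, A, B, C]
After 3 (reverse(2, 3)): [F, E, A, D, B, C]
After 4 (rotate_left(3, 5, k=2)): [F, E, A, C, D, B]
After 5 (reverse(0, 3)): [C, A, E, F, D, B]
After 6 (rotate_left(0, 5, k=1)): [A, E, F, D, B, C]
After 7 (rotate_left(3, 5, k=1)): [A, E, F, B, C, D]
After 8 (swap(3, 0)): [B, E, F, A, C, D]
After 9 (swap(4, 2)): [B, E, C, A, F, D]
After 10 (swap(0, 3)): [A, E, C, B, F, D]
After 11 (swap(1, 3)): [A, B, C, E, F, D]

Answer: [A, B, C, E, F, D]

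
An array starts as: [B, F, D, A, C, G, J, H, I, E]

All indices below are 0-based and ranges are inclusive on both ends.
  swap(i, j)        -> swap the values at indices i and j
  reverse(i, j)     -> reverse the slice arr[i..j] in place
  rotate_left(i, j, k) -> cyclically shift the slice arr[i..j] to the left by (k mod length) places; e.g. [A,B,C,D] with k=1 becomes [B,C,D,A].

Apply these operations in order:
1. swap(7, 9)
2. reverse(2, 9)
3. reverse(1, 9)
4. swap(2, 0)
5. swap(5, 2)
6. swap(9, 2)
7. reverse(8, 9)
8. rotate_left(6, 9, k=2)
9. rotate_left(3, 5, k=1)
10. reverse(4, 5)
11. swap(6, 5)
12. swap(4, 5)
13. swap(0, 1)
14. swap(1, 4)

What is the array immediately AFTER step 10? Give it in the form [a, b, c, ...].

Answer: [A, D, F, G, C, B, J, H, E, I]

Derivation:
After 1 (swap(7, 9)): [B, F, D, A, C, G, J, E, I, H]
After 2 (reverse(2, 9)): [B, F, H, I, E, J, G, C, A, D]
After 3 (reverse(1, 9)): [B, D, A, C, G, J, E, I, H, F]
After 4 (swap(2, 0)): [A, D, B, C, G, J, E, I, H, F]
After 5 (swap(5, 2)): [A, D, J, C, G, B, E, I, H, F]
After 6 (swap(9, 2)): [A, D, F, C, G, B, E, I, H, J]
After 7 (reverse(8, 9)): [A, D, F, C, G, B, E, I, J, H]
After 8 (rotate_left(6, 9, k=2)): [A, D, F, C, G, B, J, H, E, I]
After 9 (rotate_left(3, 5, k=1)): [A, D, F, G, B, C, J, H, E, I]
After 10 (reverse(4, 5)): [A, D, F, G, C, B, J, H, E, I]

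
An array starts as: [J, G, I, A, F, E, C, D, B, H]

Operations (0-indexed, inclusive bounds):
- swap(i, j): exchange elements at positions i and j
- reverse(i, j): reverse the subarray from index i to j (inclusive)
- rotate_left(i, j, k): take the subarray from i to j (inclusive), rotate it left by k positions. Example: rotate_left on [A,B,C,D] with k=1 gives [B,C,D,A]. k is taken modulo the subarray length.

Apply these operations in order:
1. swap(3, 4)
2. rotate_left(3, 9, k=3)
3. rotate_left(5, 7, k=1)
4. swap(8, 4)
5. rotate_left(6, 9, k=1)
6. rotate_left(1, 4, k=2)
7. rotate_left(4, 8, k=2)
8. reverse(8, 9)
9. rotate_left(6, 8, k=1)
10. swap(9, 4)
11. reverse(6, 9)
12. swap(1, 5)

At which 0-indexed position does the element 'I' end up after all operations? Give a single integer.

After 1 (swap(3, 4)): [J, G, I, F, A, E, C, D, B, H]
After 2 (rotate_left(3, 9, k=3)): [J, G, I, C, D, B, H, F, A, E]
After 3 (rotate_left(5, 7, k=1)): [J, G, I, C, D, H, F, B, A, E]
After 4 (swap(8, 4)): [J, G, I, C, A, H, F, B, D, E]
After 5 (rotate_left(6, 9, k=1)): [J, G, I, C, A, H, B, D, E, F]
After 6 (rotate_left(1, 4, k=2)): [J, C, A, G, I, H, B, D, E, F]
After 7 (rotate_left(4, 8, k=2)): [J, C, A, G, B, D, E, I, H, F]
After 8 (reverse(8, 9)): [J, C, A, G, B, D, E, I, F, H]
After 9 (rotate_left(6, 8, k=1)): [J, C, A, G, B, D, I, F, E, H]
After 10 (swap(9, 4)): [J, C, A, G, H, D, I, F, E, B]
After 11 (reverse(6, 9)): [J, C, A, G, H, D, B, E, F, I]
After 12 (swap(1, 5)): [J, D, A, G, H, C, B, E, F, I]

Answer: 9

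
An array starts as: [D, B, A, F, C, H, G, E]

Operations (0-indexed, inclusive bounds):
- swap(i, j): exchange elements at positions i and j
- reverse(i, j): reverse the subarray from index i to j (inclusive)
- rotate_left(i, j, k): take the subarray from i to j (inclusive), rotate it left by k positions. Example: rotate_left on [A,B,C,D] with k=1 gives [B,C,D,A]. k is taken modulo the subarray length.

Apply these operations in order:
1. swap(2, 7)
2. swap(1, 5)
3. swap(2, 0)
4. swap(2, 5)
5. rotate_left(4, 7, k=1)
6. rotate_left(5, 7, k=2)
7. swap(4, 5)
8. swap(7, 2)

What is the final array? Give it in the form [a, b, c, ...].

After 1 (swap(2, 7)): [D, B, E, F, C, H, G, A]
After 2 (swap(1, 5)): [D, H, E, F, C, B, G, A]
After 3 (swap(2, 0)): [E, H, D, F, C, B, G, A]
After 4 (swap(2, 5)): [E, H, B, F, C, D, G, A]
After 5 (rotate_left(4, 7, k=1)): [E, H, B, F, D, G, A, C]
After 6 (rotate_left(5, 7, k=2)): [E, H, B, F, D, C, G, A]
After 7 (swap(4, 5)): [E, H, B, F, C, D, G, A]
After 8 (swap(7, 2)): [E, H, A, F, C, D, G, B]

Answer: [E, H, A, F, C, D, G, B]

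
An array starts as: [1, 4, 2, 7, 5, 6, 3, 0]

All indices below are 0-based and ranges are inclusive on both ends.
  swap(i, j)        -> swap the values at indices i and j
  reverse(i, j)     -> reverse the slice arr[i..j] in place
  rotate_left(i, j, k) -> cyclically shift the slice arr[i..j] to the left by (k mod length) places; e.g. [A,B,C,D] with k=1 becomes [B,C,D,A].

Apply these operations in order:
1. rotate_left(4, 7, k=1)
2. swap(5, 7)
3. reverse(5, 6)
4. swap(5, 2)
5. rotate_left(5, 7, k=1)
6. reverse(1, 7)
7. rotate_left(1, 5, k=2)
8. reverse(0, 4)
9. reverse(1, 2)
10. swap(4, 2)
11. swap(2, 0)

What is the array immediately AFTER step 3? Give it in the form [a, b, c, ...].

After 1 (rotate_left(4, 7, k=1)): [1, 4, 2, 7, 6, 3, 0, 5]
After 2 (swap(5, 7)): [1, 4, 2, 7, 6, 5, 0, 3]
After 3 (reverse(5, 6)): [1, 4, 2, 7, 6, 0, 5, 3]

Answer: [1, 4, 2, 7, 6, 0, 5, 3]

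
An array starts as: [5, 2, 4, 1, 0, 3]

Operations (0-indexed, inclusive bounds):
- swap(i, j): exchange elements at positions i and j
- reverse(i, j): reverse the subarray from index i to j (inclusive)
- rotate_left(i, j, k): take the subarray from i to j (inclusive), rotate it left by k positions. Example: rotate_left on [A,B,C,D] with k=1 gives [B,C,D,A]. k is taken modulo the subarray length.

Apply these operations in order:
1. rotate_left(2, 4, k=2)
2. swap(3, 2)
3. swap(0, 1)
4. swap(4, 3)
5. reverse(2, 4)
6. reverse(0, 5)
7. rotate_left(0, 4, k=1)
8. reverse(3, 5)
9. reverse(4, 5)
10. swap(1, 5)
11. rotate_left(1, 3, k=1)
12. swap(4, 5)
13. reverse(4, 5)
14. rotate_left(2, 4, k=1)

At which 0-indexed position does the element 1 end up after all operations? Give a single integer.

Answer: 5

Derivation:
After 1 (rotate_left(2, 4, k=2)): [5, 2, 0, 4, 1, 3]
After 2 (swap(3, 2)): [5, 2, 4, 0, 1, 3]
After 3 (swap(0, 1)): [2, 5, 4, 0, 1, 3]
After 4 (swap(4, 3)): [2, 5, 4, 1, 0, 3]
After 5 (reverse(2, 4)): [2, 5, 0, 1, 4, 3]
After 6 (reverse(0, 5)): [3, 4, 1, 0, 5, 2]
After 7 (rotate_left(0, 4, k=1)): [4, 1, 0, 5, 3, 2]
After 8 (reverse(3, 5)): [4, 1, 0, 2, 3, 5]
After 9 (reverse(4, 5)): [4, 1, 0, 2, 5, 3]
After 10 (swap(1, 5)): [4, 3, 0, 2, 5, 1]
After 11 (rotate_left(1, 3, k=1)): [4, 0, 2, 3, 5, 1]
After 12 (swap(4, 5)): [4, 0, 2, 3, 1, 5]
After 13 (reverse(4, 5)): [4, 0, 2, 3, 5, 1]
After 14 (rotate_left(2, 4, k=1)): [4, 0, 3, 5, 2, 1]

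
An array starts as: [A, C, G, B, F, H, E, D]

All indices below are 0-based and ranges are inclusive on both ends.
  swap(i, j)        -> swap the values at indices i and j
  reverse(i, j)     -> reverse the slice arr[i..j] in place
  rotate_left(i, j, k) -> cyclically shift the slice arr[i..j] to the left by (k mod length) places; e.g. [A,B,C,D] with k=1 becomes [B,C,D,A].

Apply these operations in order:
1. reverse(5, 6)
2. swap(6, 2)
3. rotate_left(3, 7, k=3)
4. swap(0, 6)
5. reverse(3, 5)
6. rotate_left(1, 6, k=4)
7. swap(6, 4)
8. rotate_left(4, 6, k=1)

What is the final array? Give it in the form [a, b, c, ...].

After 1 (reverse(5, 6)): [A, C, G, B, F, E, H, D]
After 2 (swap(6, 2)): [A, C, H, B, F, E, G, D]
After 3 (rotate_left(3, 7, k=3)): [A, C, H, G, D, B, F, E]
After 4 (swap(0, 6)): [F, C, H, G, D, B, A, E]
After 5 (reverse(3, 5)): [F, C, H, B, D, G, A, E]
After 6 (rotate_left(1, 6, k=4)): [F, G, A, C, H, B, D, E]
After 7 (swap(6, 4)): [F, G, A, C, D, B, H, E]
After 8 (rotate_left(4, 6, k=1)): [F, G, A, C, B, H, D, E]

Answer: [F, G, A, C, B, H, D, E]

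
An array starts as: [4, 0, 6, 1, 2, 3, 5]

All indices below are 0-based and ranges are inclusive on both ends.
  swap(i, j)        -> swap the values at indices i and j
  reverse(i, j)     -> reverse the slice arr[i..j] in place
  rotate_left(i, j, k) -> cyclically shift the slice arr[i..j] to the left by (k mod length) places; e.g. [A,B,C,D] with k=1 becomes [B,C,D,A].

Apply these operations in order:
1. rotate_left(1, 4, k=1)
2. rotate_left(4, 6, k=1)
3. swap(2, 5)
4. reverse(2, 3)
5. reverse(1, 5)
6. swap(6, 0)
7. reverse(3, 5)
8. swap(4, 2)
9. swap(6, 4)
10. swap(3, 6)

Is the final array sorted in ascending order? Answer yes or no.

Answer: yes

Derivation:
After 1 (rotate_left(1, 4, k=1)): [4, 6, 1, 2, 0, 3, 5]
After 2 (rotate_left(4, 6, k=1)): [4, 6, 1, 2, 3, 5, 0]
After 3 (swap(2, 5)): [4, 6, 5, 2, 3, 1, 0]
After 4 (reverse(2, 3)): [4, 6, 2, 5, 3, 1, 0]
After 5 (reverse(1, 5)): [4, 1, 3, 5, 2, 6, 0]
After 6 (swap(6, 0)): [0, 1, 3, 5, 2, 6, 4]
After 7 (reverse(3, 5)): [0, 1, 3, 6, 2, 5, 4]
After 8 (swap(4, 2)): [0, 1, 2, 6, 3, 5, 4]
After 9 (swap(6, 4)): [0, 1, 2, 6, 4, 5, 3]
After 10 (swap(3, 6)): [0, 1, 2, 3, 4, 5, 6]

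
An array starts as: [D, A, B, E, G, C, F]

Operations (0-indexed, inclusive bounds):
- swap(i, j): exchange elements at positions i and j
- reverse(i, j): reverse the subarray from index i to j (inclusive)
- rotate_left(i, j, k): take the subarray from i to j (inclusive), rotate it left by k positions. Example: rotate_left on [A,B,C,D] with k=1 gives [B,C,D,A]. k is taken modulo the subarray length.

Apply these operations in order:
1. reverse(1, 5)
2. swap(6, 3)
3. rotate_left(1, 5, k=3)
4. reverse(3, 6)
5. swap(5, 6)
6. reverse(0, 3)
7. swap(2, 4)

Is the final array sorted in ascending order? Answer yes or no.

Answer: no

Derivation:
After 1 (reverse(1, 5)): [D, C, G, E, B, A, F]
After 2 (swap(6, 3)): [D, C, G, F, B, A, E]
After 3 (rotate_left(1, 5, k=3)): [D, B, A, C, G, F, E]
After 4 (reverse(3, 6)): [D, B, A, E, F, G, C]
After 5 (swap(5, 6)): [D, B, A, E, F, C, G]
After 6 (reverse(0, 3)): [E, A, B, D, F, C, G]
After 7 (swap(2, 4)): [E, A, F, D, B, C, G]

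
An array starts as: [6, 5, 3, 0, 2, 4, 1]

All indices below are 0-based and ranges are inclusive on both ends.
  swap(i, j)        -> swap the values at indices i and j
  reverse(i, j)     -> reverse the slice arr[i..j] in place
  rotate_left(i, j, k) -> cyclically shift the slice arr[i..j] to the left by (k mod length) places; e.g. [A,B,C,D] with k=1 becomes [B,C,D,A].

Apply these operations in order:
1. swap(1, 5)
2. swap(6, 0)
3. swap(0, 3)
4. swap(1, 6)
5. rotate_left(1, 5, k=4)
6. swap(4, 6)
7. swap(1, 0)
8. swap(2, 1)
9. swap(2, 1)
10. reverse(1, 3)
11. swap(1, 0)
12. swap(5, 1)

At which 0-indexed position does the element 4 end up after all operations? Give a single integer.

After 1 (swap(1, 5)): [6, 4, 3, 0, 2, 5, 1]
After 2 (swap(6, 0)): [1, 4, 3, 0, 2, 5, 6]
After 3 (swap(0, 3)): [0, 4, 3, 1, 2, 5, 6]
After 4 (swap(1, 6)): [0, 6, 3, 1, 2, 5, 4]
After 5 (rotate_left(1, 5, k=4)): [0, 5, 6, 3, 1, 2, 4]
After 6 (swap(4, 6)): [0, 5, 6, 3, 4, 2, 1]
After 7 (swap(1, 0)): [5, 0, 6, 3, 4, 2, 1]
After 8 (swap(2, 1)): [5, 6, 0, 3, 4, 2, 1]
After 9 (swap(2, 1)): [5, 0, 6, 3, 4, 2, 1]
After 10 (reverse(1, 3)): [5, 3, 6, 0, 4, 2, 1]
After 11 (swap(1, 0)): [3, 5, 6, 0, 4, 2, 1]
After 12 (swap(5, 1)): [3, 2, 6, 0, 4, 5, 1]

Answer: 4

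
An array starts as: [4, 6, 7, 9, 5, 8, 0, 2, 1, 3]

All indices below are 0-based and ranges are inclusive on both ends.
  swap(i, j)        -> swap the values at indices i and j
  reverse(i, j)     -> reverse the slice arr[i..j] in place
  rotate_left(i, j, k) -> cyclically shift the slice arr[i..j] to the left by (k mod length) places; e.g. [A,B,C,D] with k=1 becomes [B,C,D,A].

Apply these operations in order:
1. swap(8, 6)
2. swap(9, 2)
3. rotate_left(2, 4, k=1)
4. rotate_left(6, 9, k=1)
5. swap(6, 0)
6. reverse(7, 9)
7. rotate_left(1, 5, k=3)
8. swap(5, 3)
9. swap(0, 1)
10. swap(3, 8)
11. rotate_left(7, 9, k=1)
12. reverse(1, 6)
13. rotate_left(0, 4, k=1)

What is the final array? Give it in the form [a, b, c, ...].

Answer: [4, 6, 9, 7, 3, 8, 2, 5, 0, 1]

Derivation:
After 1 (swap(8, 6)): [4, 6, 7, 9, 5, 8, 1, 2, 0, 3]
After 2 (swap(9, 2)): [4, 6, 3, 9, 5, 8, 1, 2, 0, 7]
After 3 (rotate_left(2, 4, k=1)): [4, 6, 9, 5, 3, 8, 1, 2, 0, 7]
After 4 (rotate_left(6, 9, k=1)): [4, 6, 9, 5, 3, 8, 2, 0, 7, 1]
After 5 (swap(6, 0)): [2, 6, 9, 5, 3, 8, 4, 0, 7, 1]
After 6 (reverse(7, 9)): [2, 6, 9, 5, 3, 8, 4, 1, 7, 0]
After 7 (rotate_left(1, 5, k=3)): [2, 3, 8, 6, 9, 5, 4, 1, 7, 0]
After 8 (swap(5, 3)): [2, 3, 8, 5, 9, 6, 4, 1, 7, 0]
After 9 (swap(0, 1)): [3, 2, 8, 5, 9, 6, 4, 1, 7, 0]
After 10 (swap(3, 8)): [3, 2, 8, 7, 9, 6, 4, 1, 5, 0]
After 11 (rotate_left(7, 9, k=1)): [3, 2, 8, 7, 9, 6, 4, 5, 0, 1]
After 12 (reverse(1, 6)): [3, 4, 6, 9, 7, 8, 2, 5, 0, 1]
After 13 (rotate_left(0, 4, k=1)): [4, 6, 9, 7, 3, 8, 2, 5, 0, 1]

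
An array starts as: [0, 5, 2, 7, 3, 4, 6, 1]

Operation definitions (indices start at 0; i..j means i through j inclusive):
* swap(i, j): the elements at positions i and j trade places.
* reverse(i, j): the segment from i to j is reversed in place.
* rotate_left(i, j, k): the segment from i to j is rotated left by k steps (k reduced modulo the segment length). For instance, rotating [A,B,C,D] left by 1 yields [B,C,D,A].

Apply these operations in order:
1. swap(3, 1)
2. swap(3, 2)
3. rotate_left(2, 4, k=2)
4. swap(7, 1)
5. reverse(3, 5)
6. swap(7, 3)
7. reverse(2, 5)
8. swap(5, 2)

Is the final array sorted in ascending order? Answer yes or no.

After 1 (swap(3, 1)): [0, 7, 2, 5, 3, 4, 6, 1]
After 2 (swap(3, 2)): [0, 7, 5, 2, 3, 4, 6, 1]
After 3 (rotate_left(2, 4, k=2)): [0, 7, 3, 5, 2, 4, 6, 1]
After 4 (swap(7, 1)): [0, 1, 3, 5, 2, 4, 6, 7]
After 5 (reverse(3, 5)): [0, 1, 3, 4, 2, 5, 6, 7]
After 6 (swap(7, 3)): [0, 1, 3, 7, 2, 5, 6, 4]
After 7 (reverse(2, 5)): [0, 1, 5, 2, 7, 3, 6, 4]
After 8 (swap(5, 2)): [0, 1, 3, 2, 7, 5, 6, 4]

Answer: no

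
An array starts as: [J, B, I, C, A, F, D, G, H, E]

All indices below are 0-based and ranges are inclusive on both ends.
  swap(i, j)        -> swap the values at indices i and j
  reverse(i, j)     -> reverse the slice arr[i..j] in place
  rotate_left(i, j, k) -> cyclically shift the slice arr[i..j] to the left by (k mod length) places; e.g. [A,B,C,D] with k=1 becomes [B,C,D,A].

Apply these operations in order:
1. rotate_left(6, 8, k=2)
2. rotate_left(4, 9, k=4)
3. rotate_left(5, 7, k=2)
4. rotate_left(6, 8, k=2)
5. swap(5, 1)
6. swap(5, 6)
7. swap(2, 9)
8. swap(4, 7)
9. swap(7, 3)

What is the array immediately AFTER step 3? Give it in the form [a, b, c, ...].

Answer: [J, B, I, C, G, F, E, A, H, D]

Derivation:
After 1 (rotate_left(6, 8, k=2)): [J, B, I, C, A, F, H, D, G, E]
After 2 (rotate_left(4, 9, k=4)): [J, B, I, C, G, E, A, F, H, D]
After 3 (rotate_left(5, 7, k=2)): [J, B, I, C, G, F, E, A, H, D]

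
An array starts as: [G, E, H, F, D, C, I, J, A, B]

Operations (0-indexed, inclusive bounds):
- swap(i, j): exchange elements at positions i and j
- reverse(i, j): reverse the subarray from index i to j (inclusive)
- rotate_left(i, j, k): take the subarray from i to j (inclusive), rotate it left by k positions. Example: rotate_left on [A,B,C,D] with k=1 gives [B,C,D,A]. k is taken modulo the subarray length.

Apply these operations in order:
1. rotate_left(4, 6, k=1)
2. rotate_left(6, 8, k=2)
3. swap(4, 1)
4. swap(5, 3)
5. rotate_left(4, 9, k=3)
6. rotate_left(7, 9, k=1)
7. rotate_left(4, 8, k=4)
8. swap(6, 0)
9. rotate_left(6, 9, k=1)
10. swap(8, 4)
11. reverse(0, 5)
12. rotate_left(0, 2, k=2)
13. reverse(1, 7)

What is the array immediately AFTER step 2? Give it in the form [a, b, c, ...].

Answer: [G, E, H, F, C, I, A, D, J, B]

Derivation:
After 1 (rotate_left(4, 6, k=1)): [G, E, H, F, C, I, D, J, A, B]
After 2 (rotate_left(6, 8, k=2)): [G, E, H, F, C, I, A, D, J, B]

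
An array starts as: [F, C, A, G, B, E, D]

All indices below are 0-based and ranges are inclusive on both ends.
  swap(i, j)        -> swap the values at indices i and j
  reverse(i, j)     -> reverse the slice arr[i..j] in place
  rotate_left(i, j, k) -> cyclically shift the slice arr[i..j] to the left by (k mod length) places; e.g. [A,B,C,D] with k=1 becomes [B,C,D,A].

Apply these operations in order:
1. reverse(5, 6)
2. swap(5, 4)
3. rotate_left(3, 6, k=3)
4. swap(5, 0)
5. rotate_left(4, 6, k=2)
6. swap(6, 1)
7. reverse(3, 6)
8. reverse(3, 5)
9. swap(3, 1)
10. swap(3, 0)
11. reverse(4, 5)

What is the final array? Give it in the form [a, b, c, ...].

Answer: [F, B, A, D, C, G, E]

Derivation:
After 1 (reverse(5, 6)): [F, C, A, G, B, D, E]
After 2 (swap(5, 4)): [F, C, A, G, D, B, E]
After 3 (rotate_left(3, 6, k=3)): [F, C, A, E, G, D, B]
After 4 (swap(5, 0)): [D, C, A, E, G, F, B]
After 5 (rotate_left(4, 6, k=2)): [D, C, A, E, B, G, F]
After 6 (swap(6, 1)): [D, F, A, E, B, G, C]
After 7 (reverse(3, 6)): [D, F, A, C, G, B, E]
After 8 (reverse(3, 5)): [D, F, A, B, G, C, E]
After 9 (swap(3, 1)): [D, B, A, F, G, C, E]
After 10 (swap(3, 0)): [F, B, A, D, G, C, E]
After 11 (reverse(4, 5)): [F, B, A, D, C, G, E]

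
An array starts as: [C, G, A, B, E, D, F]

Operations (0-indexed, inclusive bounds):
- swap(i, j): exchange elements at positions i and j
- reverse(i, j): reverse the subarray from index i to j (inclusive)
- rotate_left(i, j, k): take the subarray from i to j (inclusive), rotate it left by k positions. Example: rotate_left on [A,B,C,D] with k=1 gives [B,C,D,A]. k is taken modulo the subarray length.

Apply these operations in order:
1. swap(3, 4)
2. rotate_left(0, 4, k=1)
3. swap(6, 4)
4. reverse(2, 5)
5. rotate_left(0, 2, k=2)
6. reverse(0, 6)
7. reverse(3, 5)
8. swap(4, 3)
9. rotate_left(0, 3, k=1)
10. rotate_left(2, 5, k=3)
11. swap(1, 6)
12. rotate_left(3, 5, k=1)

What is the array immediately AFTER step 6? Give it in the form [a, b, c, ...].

After 1 (swap(3, 4)): [C, G, A, E, B, D, F]
After 2 (rotate_left(0, 4, k=1)): [G, A, E, B, C, D, F]
After 3 (swap(6, 4)): [G, A, E, B, F, D, C]
After 4 (reverse(2, 5)): [G, A, D, F, B, E, C]
After 5 (rotate_left(0, 2, k=2)): [D, G, A, F, B, E, C]
After 6 (reverse(0, 6)): [C, E, B, F, A, G, D]

Answer: [C, E, B, F, A, G, D]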